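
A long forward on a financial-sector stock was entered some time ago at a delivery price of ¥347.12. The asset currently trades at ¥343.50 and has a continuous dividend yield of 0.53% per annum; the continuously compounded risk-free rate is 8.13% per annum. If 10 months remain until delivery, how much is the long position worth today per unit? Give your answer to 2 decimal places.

Current fair forward for the remaining 10 months: F = S·e^((r − q)·T), (r − q) = 0.0813 − 0.0053 = 0.0760
F = 343.50 · e^(0.0760 × 10/12) = 343.50 × 1.065382 = 365.9587
Value of long forward = (F − K)·e^(−rT) = (365.9587 − 347.12) · e^(−0.0813·10/12)
= 18.8387 × 0.934494 = 17.60

¥17.60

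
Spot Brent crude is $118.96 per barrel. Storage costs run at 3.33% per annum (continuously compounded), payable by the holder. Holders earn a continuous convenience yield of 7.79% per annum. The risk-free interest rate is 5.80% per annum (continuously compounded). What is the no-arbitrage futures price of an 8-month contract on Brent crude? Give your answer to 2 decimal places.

Net carry = r + u − y = 0.0580 + 0.0333 − 0.0779 = 0.0134
F = S·e^((r+u−y)T) = 118.96 · e^(0.0134 × 8/12) = 118.96 · e^0.008933
= 118.96 × 1.008973 = $120.03 per barrel

$120.03 per barrel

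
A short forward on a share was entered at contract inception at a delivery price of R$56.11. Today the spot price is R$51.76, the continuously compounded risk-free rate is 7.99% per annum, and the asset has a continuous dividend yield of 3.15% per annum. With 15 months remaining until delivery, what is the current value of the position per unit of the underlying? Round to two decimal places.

R$1.02

Current fair forward for the remaining 15 months: F = S·e^((r − q)·T), (r − q) = 0.0799 − 0.0315 = 0.0484
F = 51.76 · e^(0.0484 × 15/12) = 51.76 × 1.062368 = 54.9882
Value of long forward = (F − K)·e^(−rT) = (54.9882 − 56.11) · e^(−0.0799·15/12)
= -1.1218 × 0.904951 = -1.02
Short position value = −(long value) = R$1.02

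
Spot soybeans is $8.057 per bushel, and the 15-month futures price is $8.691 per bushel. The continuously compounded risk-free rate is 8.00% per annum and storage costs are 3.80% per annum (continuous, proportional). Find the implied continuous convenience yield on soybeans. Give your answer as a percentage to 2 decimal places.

5.74%

F = S·e^((r+u−y)T) ⇒ (r+u−y) = ln(F/S)/T
ln(8.691/8.057) = 0.075747; /T ⇒ 0.060598
y = r + u − ln(F/S)/T = 0.0800 + 0.0380 − 0.060598 = 0.057402
y = 5.74%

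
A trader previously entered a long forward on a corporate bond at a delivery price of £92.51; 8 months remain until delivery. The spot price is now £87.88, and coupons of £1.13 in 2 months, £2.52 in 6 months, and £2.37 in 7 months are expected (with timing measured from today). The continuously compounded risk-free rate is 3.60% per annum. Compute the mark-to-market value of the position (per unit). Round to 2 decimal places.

-£8.36

PV(remaining coupons) I = 1.13·e^(−0.0360·2/12) + 2.52·e^(−0.0360·6/12) + 2.37·e^(−0.0360·7/12) = 5.9190
Current forward F = (S − I)·e^(rT) = (87.88 − 5.9190)·e^(0.0360·8/12) = 81.9610 × 1.024290 = 83.9518
Value (long) = (F − K)·e^(−rT) = (83.9518 − 92.51) × 0.976286 = -8.3553
Value = -£8.36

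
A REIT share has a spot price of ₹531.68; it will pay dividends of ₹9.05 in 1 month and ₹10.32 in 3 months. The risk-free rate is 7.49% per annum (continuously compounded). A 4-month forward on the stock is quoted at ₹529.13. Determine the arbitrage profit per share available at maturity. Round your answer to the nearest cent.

₹3.61 per share

PV(dividends) I = 9.05·e^(−0.0749·1/12) + 10.32·e^(−0.0749·3/12) = 19.1222
Fair forward F* = (S − I)·e^(rT) = (531.68 − 19.1222)·e^0.024967 = 512.5578 × 1.025281 = 525.5158
Market ₹529.13 > fair 525.5158: forward overpriced → cash-and-carry (borrow at r, buy the stock and collect the dividends, short the forward).
Profit at T = |F_mkt − F*| = |529.13 − 525.5158| = ₹3.61 per share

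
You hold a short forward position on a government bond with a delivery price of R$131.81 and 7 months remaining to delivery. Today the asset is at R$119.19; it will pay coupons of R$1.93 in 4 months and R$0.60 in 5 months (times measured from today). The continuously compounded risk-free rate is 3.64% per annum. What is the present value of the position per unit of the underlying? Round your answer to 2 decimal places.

PV(remaining coupons) I = 1.93·e^(−0.0364·4/12) + 0.60·e^(−0.0364·5/12) = 2.4977
Current forward F = (S − I)·e^(rT) = (119.19 − 2.4977)·e^(0.0364·7/12) = 116.6923 × 1.021460 = 119.1965
Value (long) = (F − K)·e^(−rT) = (119.1965 − 131.81) × 0.978991 = -12.3485
Short position value = −(long value) = R$12.35

R$12.35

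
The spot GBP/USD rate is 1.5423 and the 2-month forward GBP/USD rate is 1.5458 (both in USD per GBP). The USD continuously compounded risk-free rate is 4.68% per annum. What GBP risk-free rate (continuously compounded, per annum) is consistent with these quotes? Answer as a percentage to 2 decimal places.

F = S·e^((r_USD − r_GBP)T) ⇒ r_GBP = r_USD − ln(F/S)/T
ln(1.5458/1.5423) = 0.002267; /(2/12) = 0.013602
r_GBP = 0.0468 − 0.013602 = 0.033198
r_GBP = 3.32%

3.32%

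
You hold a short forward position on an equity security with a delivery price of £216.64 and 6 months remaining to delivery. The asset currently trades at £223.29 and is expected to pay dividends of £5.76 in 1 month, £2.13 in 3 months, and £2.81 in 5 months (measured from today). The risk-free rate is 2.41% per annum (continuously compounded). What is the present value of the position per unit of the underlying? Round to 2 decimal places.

PV(remaining dividends) I = 5.76·e^(−0.0241·1/12) + 2.13·e^(−0.0241·3/12) + 2.81·e^(−0.0241·5/12) = 10.6476
Current forward F = (S − I)·e^(rT) = (223.29 − 10.6476)·e^(0.0241·6/12) = 212.6424 × 1.012123 = 215.2203
Value (long) = (F − K)·e^(−rT) = (215.2203 − 216.64) × 0.988022 = -1.4027
Short position value = −(long value) = £1.40

£1.40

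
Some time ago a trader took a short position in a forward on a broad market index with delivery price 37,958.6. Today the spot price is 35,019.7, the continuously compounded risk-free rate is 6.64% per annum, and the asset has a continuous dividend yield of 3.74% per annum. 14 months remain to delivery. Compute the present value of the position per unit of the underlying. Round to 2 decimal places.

1604.55

Current fair forward for the remaining 14 months: F = S·e^((r − q)·T), (r − q) = 0.0664 − 0.0374 = 0.0290
F = 35019.7 · e^(0.0290 × 14/12) = 35019.7 × 1.03441219 = 36224.8046
Value of long forward = (F − K)·e^(−rT) = (36224.8046 − 37958.6) · e^(−0.0664·14/12)
= -1733.7954 × 0.92545787 = -1604.55
Short position value = −(long value) = 1604.55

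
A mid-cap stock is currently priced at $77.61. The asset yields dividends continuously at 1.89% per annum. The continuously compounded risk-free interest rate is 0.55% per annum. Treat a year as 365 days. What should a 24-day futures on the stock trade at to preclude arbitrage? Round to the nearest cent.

F = S·e^((r − q)T) = 77.61 · e^((0.0055 − 0.0189) × 24/365)
= 77.61 · e^-0.000881 = 77.61 × 0.999119
F = $77.54

$77.54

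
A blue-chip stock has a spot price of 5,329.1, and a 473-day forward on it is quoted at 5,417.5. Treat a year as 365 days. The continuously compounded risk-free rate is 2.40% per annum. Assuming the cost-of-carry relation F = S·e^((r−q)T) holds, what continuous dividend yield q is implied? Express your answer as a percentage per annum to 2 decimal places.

1.13%

From F = S·e^((r−q)T): (r − q) = ln(F/S)/T
ln(5417.5/5329.1) = ln(1.016588) = 0.016452
(r − q) = 0.016452 / (473/365) = 0.012696
q = r − ln(F/S)/T = 0.0240 − 0.012696 = 0.011304
q = 1.13%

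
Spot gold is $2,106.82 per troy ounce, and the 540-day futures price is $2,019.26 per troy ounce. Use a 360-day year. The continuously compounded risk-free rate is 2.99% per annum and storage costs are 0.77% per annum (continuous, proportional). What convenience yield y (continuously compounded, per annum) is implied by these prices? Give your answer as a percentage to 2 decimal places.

F = S·e^((r+u−y)T) ⇒ (r+u−y) = ln(F/S)/T
ln(2019.26/2106.82) = -0.042449; /T ⇒ -0.028299
y = r + u − ln(F/S)/T = 0.0299 + 0.0077 + 0.028299 = 0.065899
y = 6.59%

6.59%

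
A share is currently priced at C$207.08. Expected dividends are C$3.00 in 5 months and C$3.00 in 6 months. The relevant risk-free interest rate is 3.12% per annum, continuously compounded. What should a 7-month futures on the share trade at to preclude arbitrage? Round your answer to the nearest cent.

PV(dividends) I = 3.00·e^(−0.0312·5/12) + 3.00·e^(−0.0312·6/12)
I = 2.9613 + 2.9536 = 5.9149
F = (S − I)·e^(rT) = (207.08 − 5.9149) · e^(0.0312·7/12)
= 201.1651 · e^0.018200 = 201.1651 × 1.018367 = C$204.86

C$204.86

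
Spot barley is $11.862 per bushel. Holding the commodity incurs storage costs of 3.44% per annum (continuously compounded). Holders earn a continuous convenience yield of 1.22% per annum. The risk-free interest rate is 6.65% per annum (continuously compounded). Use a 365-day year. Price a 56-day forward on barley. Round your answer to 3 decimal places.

Net carry = r + u − y = 0.0665 + 0.0344 − 0.0122 = 0.0887
F = S·e^((r+u−y)T) = 11.862 · e^(0.0887 × 56/365) = 11.862 · e^0.013609
= 11.862 × 1.013702 = $12.025 per bushel

$12.025 per bushel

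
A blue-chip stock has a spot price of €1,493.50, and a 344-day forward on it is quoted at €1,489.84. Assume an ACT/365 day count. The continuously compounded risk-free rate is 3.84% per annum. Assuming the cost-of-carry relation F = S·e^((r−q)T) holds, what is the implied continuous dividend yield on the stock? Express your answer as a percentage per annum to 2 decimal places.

From F = S·e^((r−q)T): (r − q) = ln(F/S)/T
ln(1489.84/1493.50) = ln(0.997549) = -0.002454
(r − q) = -0.002454 / (344/365) = -0.002604
q = r − ln(F/S)/T = 0.0384 + 0.002604 = 0.041004
q = 4.10%

4.10%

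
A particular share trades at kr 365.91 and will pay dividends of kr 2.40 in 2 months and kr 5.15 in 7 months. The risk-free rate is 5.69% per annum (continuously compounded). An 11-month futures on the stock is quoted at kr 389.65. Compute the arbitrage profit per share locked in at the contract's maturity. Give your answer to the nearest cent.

PV(dividends) I = 2.40·e^(−0.0569·2/12) + 5.15·e^(−0.0569·7/12) = 7.3592
Fair futures F* = (S − I)·e^(rT) = (365.91 − 7.3592)·e^0.052158 = 358.5508 × 1.053542 = 377.7483
Market kr 389.65 > fair 377.7483: forward overpriced → cash-and-carry (borrow at r, buy the stock and collect the dividends, short the forward).
Profit at T = |F_mkt − F*| = |389.65 − 377.7483| = kr 11.90 per share

kr 11.90 per share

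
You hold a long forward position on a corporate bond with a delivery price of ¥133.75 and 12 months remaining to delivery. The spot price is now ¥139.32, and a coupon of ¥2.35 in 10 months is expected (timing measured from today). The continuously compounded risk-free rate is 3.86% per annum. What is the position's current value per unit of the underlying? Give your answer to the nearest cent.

PV(remaining coupons) I = 2.35·e^(−0.0386·10/12) = 2.2756
Current forward F = (S − I)·e^(rT) = (139.32 − 2.2756)·e^(0.0386·12/12) = 137.0444 × 1.039355 = 142.4378
Value (long) = (F − K)·e^(−rT) = (142.4378 − 133.75) × 0.962135 = 8.3588
Value = ¥8.36

¥8.36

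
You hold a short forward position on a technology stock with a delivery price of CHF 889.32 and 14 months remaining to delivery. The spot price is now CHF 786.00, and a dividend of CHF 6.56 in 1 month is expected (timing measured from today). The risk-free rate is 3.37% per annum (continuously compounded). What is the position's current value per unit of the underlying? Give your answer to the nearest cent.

PV(remaining dividends) I = 6.56·e^(−0.0337·1/12) = 6.5416
Current forward F = (S − I)·e^(rT) = (786.00 − 6.5416)·e^(0.0337·14/12) = 779.4584 × 1.040100 = 810.7147
Value (long) = (F − K)·e^(−rT) = (810.7147 − 889.32) × 0.961446 = -75.5748
Short position value = −(long value) = CHF 75.57

CHF 75.57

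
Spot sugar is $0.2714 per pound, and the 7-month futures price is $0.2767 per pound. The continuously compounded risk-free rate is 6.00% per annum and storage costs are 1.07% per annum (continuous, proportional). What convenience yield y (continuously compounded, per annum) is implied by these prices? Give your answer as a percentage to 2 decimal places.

3.75%

F = S·e^((r+u−y)T) ⇒ (r+u−y) = ln(F/S)/T
ln(0.2767/0.2714) = 0.019340; /T ⇒ 0.033154
y = r + u − ln(F/S)/T = 0.0600 + 0.0107 − 0.033154 = 0.037546
y = 3.75%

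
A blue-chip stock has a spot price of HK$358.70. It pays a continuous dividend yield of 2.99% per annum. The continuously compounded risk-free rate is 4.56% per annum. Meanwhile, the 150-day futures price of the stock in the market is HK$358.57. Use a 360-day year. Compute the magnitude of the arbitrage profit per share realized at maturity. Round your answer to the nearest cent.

HK$2.48 per share

Fair futures: F* = S·e^(carry·T), with carry = (r − q) = 0.0456 − 0.0299 = 0.0157
F* = 358.70 · e^(0.0157 × 150/360) = 358.70 · e^0.006542 = 358.70 × 1.006563 = HK$361.0541
Market HK$358.57 < fair HK$361.0541: forward underpriced → reverse cash-and-carry (short spot, go long the forward).
At maturity, profit = |F_mkt − F*| = |358.57 − 361.0541| = HK$2.48 per share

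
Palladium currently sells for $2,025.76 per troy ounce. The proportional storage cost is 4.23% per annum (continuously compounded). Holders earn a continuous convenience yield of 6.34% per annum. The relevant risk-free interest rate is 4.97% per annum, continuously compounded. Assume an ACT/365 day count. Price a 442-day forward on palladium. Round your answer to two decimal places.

$2,097.15 per troy ounce

Net carry = r + u − y = 0.0497 + 0.0423 − 0.0634 = 0.0286
F = S·e^((r+u−y)T) = 2025.76 · e^(0.0286 × 442/365) = 2025.76 · e^0.03463342
= 2025.76 × 1.03524014 = $2,097.15 per troy ounce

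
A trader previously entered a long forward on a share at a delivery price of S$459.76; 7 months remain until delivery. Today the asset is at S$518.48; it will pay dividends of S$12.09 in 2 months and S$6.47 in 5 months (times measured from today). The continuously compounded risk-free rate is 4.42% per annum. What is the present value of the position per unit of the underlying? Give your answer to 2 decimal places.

PV(remaining dividends) I = 12.09·e^(−0.0442·2/12) + 6.47·e^(−0.0442·5/12) = 18.3532
Current forward F = (S − I)·e^(rT) = (518.48 − 18.3532)·e^(0.0442·7/12) = 500.1268 × 1.026119 = 513.1896
Value (long) = (F − K)·e^(−rT) = (513.1896 − 459.76) × 0.974546 = 52.0696
Value = S$52.07

S$52.07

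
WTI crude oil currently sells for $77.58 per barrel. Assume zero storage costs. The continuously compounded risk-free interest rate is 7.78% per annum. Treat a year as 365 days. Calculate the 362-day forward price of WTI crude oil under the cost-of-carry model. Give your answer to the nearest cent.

F = S·e^(rT) = 77.58 · e^(0.0778 × 362/365) = 77.58 · e^0.077161
= 77.58 × 1.080216 = $83.80 per barrel

$83.80 per barrel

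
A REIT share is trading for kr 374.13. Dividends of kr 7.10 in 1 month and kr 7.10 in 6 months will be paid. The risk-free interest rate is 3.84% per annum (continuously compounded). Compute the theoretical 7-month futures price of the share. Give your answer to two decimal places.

PV(dividends) I = 7.10·e^(−0.0384·1/12) + 7.10·e^(−0.0384·6/12)
I = 7.0773 + 6.9650 = 14.0423
F = (S − I)·e^(rT) = (374.13 − 14.0423) · e^(0.0384·7/12)
= 360.0877 · e^0.022400 = 360.0877 × 1.022653 = kr 368.24

kr 368.24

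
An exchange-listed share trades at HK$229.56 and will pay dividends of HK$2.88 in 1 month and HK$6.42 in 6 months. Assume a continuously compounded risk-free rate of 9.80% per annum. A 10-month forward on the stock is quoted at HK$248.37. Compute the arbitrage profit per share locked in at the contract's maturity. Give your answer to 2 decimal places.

HK$9.01 per share

PV(dividends) I = 2.88·e^(−0.0980·1/12) + 6.42·e^(−0.0980·6/12) = 8.9696
Fair forward F* = (S − I)·e^(rT) = (229.56 − 8.9696)·e^0.081667 = 220.5904 × 1.085094 = 239.3613
Market HK$248.37 > fair 239.3613: forward overpriced → cash-and-carry (borrow at r, buy the stock and collect the dividends, short the forward).
Profit at T = |F_mkt − F*| = |248.37 − 239.3613| = HK$9.01 per share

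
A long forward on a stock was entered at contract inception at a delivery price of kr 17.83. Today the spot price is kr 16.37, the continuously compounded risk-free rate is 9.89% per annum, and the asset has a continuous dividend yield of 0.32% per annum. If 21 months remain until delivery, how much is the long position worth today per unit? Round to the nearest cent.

kr 1.28

Current fair forward for the remaining 21 months: F = S·e^((r − q)·T), (r − q) = 0.0989 − 0.0032 = 0.0957
F = 16.37 · e^(0.0957 × 21/12) = 16.37 × 1.182316 = 19.3545
Value of long forward = (F − K)·e^(−rT) = (19.3545 − 17.83) · e^(−0.0989·21/12)
= 1.5245 × 0.841075 = 1.28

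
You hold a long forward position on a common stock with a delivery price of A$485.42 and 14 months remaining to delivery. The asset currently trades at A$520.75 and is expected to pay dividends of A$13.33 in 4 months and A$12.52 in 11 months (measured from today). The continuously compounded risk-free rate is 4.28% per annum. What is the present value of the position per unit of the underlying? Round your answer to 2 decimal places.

A$33.79

PV(remaining dividends) I = 13.33·e^(−0.0428·4/12) + 12.52·e^(−0.0428·11/12) = 25.1795
Current forward F = (S − I)·e^(rT) = (520.75 − 25.1795)·e^(0.0428·14/12) = 495.5705 × 1.051201 = 520.9442
Value (long) = (F − K)·e^(−rT) = (520.9442 − 485.42) × 0.951293 = 33.7939
Value = A$33.79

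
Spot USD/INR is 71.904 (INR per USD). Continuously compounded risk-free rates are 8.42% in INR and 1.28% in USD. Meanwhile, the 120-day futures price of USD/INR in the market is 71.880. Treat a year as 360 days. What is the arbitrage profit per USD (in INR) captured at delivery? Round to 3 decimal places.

Fair futures: F* = S·e^(carry·T), with carry = (r_INR − r_USD) = 0.0842 − 0.0128 = 0.0714
F* = 71.904 · e^(0.0714 × 120/360) = 71.904 · e^0.023800 = 71.904 × 1.024085 = 73.6358
Market 71.880 < fair 73.6358: forward underpriced → reverse cash-and-carry (short spot, go long the forward).
At maturity, profit = |F_mkt − F*| = |71.880 − 73.6358| = 1.756 per USD (in INR)

1.756 per USD (in INR)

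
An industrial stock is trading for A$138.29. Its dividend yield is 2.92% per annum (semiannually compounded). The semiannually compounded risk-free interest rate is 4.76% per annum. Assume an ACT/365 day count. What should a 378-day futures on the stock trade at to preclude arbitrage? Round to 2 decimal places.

A$140.90

F = S · (1+r/2)^(2T) / (1+q/2)^(2T)
= 138.29 × 1.049924 / 1.030477 = 138.29 × 1.018872
F = A$140.90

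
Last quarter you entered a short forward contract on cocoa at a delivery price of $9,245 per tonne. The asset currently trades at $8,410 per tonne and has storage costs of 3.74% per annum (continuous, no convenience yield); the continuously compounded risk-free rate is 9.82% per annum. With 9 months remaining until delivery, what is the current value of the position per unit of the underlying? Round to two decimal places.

-$60.66 per tonne

Current fair forward for the remaining 9 months: F = S·e^((r + u)·T), (r + u) = 0.0982 + 0.0374 = 0.1356
F = 8410 · e^(0.1356 × 9/12) = 8410 × 1.10705131 = 9310.3015
Value of long forward = (F − K)·e^(−rT) = (9310.3015 − 9245) · e^(−0.0982·9/12)
= 65.3015 × 0.92899679 = 60.66
Short position value = −(long value) = -$60.66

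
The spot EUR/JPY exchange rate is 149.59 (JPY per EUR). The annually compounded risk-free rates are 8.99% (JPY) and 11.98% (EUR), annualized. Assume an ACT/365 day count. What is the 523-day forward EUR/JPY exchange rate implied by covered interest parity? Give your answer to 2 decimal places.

By covered interest parity, F = S · (1+r_JPY)^T / (1+r_EUR)^T
= 149.59 × 1.131281 / 1.176013 = 149.59 × 0.961963
F = 143.90 JPY per EUR

143.90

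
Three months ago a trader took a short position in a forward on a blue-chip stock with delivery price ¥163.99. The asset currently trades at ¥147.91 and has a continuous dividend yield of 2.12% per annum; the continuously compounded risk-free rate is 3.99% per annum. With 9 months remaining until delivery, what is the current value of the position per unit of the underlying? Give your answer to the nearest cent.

¥13.58

Current fair forward for the remaining 9 months: F = S·e^((r − q)·T), (r − q) = 0.0399 − 0.0212 = 0.0187
F = 147.91 · e^(0.0187 × 9/12) = 147.91 × 1.014124 = 149.9991
Value of long forward = (F − K)·e^(−rT) = (149.9991 − 163.99) · e^(−0.0399·9/12)
= -13.9909 × 0.970518 = -13.58
Short position value = −(long value) = ¥13.58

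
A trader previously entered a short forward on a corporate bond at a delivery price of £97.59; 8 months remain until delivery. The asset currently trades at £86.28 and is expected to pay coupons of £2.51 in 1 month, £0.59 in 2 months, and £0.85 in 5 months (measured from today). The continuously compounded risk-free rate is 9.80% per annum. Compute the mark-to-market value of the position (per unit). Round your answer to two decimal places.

£9.02

PV(remaining coupons) I = 2.51·e^(−0.0980·1/12) + 0.59·e^(−0.0980·2/12) + 0.85·e^(−0.0980·5/12) = 3.8860
Current forward F = (S − I)·e^(rT) = (86.28 − 3.8860)·e^(0.0980·8/12) = 82.3940 × 1.067515 = 87.9568
Value (long) = (F − K)·e^(−rT) = (87.9568 − 97.59) × 0.936755 = -9.0239
Short position value = −(long value) = £9.02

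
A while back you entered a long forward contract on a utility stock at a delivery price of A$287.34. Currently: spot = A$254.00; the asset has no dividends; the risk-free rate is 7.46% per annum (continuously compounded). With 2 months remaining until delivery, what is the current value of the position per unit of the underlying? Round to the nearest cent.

-A$29.79

Current fair forward for the remaining 2 months: F = S·e^(r·T), r = 0.0746
F = 254.00 · e^(0.0746 × 2/12) = 254.00 × 1.012511 = 257.1778
Value of long forward = (F − K)·e^(−rT) = (257.1778 − 287.34) · e^(−0.0746·2/12)
= -30.1622 × 0.987644 = -29.79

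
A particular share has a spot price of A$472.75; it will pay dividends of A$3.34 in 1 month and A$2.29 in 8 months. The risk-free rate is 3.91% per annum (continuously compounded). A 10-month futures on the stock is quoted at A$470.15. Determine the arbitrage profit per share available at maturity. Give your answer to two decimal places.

A$12.51 per share

PV(dividends) I = 3.34·e^(−0.0391·1/12) + 2.29·e^(−0.0391·8/12) = 5.5602
Fair futures F* = (S − I)·e^(rT) = (472.75 − 5.5602)·e^0.032583 = 467.1898 × 1.033120 = 482.6631
Market A$470.15 < fair 482.6631: forward underpriced → reverse cash-and-carry (short the stock, invest proceeds at r, pay the dividends, go long the forward).
Profit at T = |F_mkt − F*| = |470.15 − 482.6631| = A$12.51 per share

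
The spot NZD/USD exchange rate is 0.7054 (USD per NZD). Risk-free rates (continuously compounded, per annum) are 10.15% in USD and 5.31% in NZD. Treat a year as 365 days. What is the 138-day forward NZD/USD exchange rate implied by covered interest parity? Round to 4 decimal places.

0.7184

F = S·e^((r_USD − r_NZD)T) = 0.7054 · e^((0.1015 − 0.0531) × 138/365)
= 0.7054 · e^0.018299 = 0.7054 × 1.018467
F = 0.7184 USD per NZD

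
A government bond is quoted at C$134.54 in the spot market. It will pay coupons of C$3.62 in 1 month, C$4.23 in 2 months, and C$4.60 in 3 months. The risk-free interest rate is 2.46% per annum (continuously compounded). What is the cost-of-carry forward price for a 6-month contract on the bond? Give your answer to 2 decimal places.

PV(coupons) I = 3.62·e^(−0.0246·1/12) + 4.23·e^(−0.0246·2/12) + 4.60·e^(−0.0246·3/12)
I = 3.6126 + 4.2127 + 4.5718 = 12.3971
F = (S − I)·e^(rT) = (134.54 − 12.3971) · e^(0.0246·6/12)
= 122.1429 · e^0.012300 = 122.1429 × 1.012376 = C$123.65

C$123.65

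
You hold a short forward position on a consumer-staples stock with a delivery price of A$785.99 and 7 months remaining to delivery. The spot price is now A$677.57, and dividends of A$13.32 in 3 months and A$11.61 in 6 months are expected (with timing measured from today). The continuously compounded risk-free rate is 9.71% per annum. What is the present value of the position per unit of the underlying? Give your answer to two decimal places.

PV(remaining dividends) I = 13.32·e^(−0.0971·3/12) + 11.61·e^(−0.0971·6/12) = 24.0603
Current forward F = (S − I)·e^(rT) = (677.57 − 24.0603)·e^(0.0971·7/12) = 653.5097 × 1.058277 = 691.5943
Value (long) = (F − K)·e^(−rT) = (691.5943 − 785.99) × 0.944933 = -89.1976
Short position value = −(long value) = A$89.20

A$89.20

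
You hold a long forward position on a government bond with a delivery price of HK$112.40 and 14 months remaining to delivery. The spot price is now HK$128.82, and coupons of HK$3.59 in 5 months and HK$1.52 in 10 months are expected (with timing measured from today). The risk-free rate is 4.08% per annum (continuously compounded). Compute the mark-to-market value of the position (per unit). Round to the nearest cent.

HK$16.65

PV(remaining coupons) I = 3.59·e^(−0.0408·5/12) + 1.52·e^(−0.0408·10/12) = 4.9987
Current forward F = (S − I)·e^(rT) = (128.82 − 4.9987)·e^(0.0408·14/12) = 123.8213 × 1.048751 = 129.8577
Value (long) = (F − K)·e^(−rT) = (129.8577 − 112.40) × 0.953515 = 16.6462
Value = HK$16.65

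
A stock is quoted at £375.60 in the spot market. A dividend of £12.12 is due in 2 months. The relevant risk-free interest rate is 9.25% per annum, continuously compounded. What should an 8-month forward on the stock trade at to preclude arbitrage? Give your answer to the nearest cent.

£386.80

PV(dividends) I = 12.12·e^(−0.0925·2/12)
I = 11.9346
F = (S − I)·e^(rT) = (375.60 − 11.9346) · e^(0.0925·8/12)
= 363.6654 · e^0.061667 = 363.6654 × 1.063608 = £386.80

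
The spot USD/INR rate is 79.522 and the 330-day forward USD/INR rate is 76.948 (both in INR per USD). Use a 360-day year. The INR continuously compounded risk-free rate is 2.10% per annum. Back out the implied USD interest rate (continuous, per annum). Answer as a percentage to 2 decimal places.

F = S·e^((r_INR − r_USD)T) ⇒ r_USD = r_INR − ln(F/S)/T
ln(76.948/79.522) = -0.032904; /(330/360) = -0.035895
r_USD = 0.0210 + 0.035895 = 0.056895
r_USD = 5.69%

5.69%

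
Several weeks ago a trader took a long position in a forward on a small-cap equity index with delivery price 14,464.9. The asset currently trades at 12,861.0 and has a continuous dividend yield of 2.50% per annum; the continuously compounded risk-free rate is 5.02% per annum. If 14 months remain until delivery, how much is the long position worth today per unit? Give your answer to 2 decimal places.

-1150.76

Current fair forward for the remaining 14 months: F = S·e^((r − q)·T), (r − q) = 0.0502 − 0.0250 = 0.0252
F = 12861.0 · e^(0.0252 × 14/12) = 12861.0 × 1.02983645 = 13244.7266
Value of long forward = (F − K)·e^(−rT) = (13244.7266 − 14464.9) · e^(−0.0502·14/12)
= -1220.1734 × 0.94311536 = -1150.76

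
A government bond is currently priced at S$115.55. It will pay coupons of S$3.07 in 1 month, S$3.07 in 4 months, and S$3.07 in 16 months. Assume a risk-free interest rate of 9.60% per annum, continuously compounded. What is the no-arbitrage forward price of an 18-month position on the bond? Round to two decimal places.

S$123.38

PV(coupons) I = 3.07·e^(−0.0960·1/12) + 3.07·e^(−0.0960·4/12) + 3.07·e^(−0.0960·16/12)
I = 3.0455 + 2.9733 + 2.7011 = 8.7199
F = (S − I)·e^(rT) = (115.55 − 8.7199) · e^(0.0960·18/12)
= 106.8301 · e^0.144000 = 106.8301 × 1.154884 = S$123.38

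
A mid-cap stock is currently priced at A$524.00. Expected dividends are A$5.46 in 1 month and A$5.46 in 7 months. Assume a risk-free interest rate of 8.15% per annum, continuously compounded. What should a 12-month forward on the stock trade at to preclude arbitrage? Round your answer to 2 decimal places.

PV(dividends) I = 5.46·e^(−0.0815·1/12) + 5.46·e^(−0.0815·7/12)
I = 5.4230 + 5.2065 = 10.6295
F = (S − I)·e^(rT) = (524.00 − 10.6295) · e^(0.0815·12/12)
= 513.3705 · e^0.081500 = 513.3705 × 1.084913 = A$556.96

A$556.96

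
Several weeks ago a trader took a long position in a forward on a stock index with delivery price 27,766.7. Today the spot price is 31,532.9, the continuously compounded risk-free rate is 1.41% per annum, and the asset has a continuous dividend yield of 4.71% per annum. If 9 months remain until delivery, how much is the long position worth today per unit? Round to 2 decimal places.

2963.83

Current fair forward for the remaining 9 months: F = S·e^((r − q)·T), (r − q) = 0.0141 − 0.0471 = -0.0330
F = 31532.9 · e^(-0.0330 × 9/12) = 31532.9 × 0.97555377 = 30762.0395
Value of long forward = (F − K)·e^(−rT) = (30762.0395 − 27766.7) · e^(−0.0141·9/12)
= 2995.3395 × 0.98948072 = 2963.83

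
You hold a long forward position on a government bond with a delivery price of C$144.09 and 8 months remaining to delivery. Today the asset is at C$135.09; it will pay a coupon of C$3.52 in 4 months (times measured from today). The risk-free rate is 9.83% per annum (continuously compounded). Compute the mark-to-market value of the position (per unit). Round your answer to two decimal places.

PV(remaining coupons) I = 3.52·e^(−0.0983·4/12) = 3.4065
Current forward F = (S − I)·e^(rT) = (135.09 − 3.4065)·e^(0.0983·8/12) = 131.6835 × 1.067728 = 140.6022
Value (long) = (F − K)·e^(−rT) = (140.6022 − 144.09) × 0.936568 = -3.2666
Value = -C$3.27

-C$3.27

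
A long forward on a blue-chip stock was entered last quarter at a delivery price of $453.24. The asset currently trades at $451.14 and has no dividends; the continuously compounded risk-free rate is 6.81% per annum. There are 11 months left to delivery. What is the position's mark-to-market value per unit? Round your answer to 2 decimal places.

Current fair forward for the remaining 11 months: F = S·e^(r·T), r = 0.0681
F = 451.14 · e^(0.0681 × 11/12) = 451.14 × 1.064415 = 480.2002
Value of long forward = (F − K)·e^(−rT) = (480.2002 − 453.24) · e^(−0.0681·11/12)
= 26.9602 × 0.939484 = 25.33

$25.33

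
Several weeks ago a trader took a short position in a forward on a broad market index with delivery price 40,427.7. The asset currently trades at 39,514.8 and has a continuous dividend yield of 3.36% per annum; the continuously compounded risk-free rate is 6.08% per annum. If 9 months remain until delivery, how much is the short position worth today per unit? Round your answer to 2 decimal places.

94.13

Current fair forward for the remaining 9 months: F = S·e^((r − q)·T), (r − q) = 0.0608 − 0.0336 = 0.0272
F = 39514.8 · e^(0.0272 × 9/12) = 39514.8 × 1.02060950 = 40329.1803
Value of long forward = (F − K)·e^(−rT) = (40329.1803 − 40427.7) · e^(−0.0608·9/12)
= -98.5197 × 0.95542406 = -94.13
Short position value = −(long value) = 94.13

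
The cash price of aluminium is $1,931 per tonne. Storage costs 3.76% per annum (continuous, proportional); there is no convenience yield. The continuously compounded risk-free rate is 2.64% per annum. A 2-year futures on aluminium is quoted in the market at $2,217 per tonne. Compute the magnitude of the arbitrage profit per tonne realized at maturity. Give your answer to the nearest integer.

$22 per tonne

Fair futures: F* = S·e^(carry·T), with carry = (r + u) = 0.0264 + 0.0376 = 0.0640
F* = 1931 · e^(0.0640 × 2) = 1931 · e^0.128000 = 1931 × 1.136553 = $2194.6838
Market $2217 > fair $2194.6838: forward overpriced → cash-and-carry (buy spot, short the forward).
At maturity, profit = |F_mkt − F*| = |2217 − 2194.6838| = $22 per tonne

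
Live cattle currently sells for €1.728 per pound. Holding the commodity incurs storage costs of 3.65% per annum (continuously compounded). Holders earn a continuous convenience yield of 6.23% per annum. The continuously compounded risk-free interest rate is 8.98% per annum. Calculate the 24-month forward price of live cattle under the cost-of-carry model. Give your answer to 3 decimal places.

Net carry = r + u − y = 0.0898 + 0.0365 − 0.0623 = 0.0640
F = S·e^((r+u−y)T) = 1.728 · e^(0.0640 × 24/12) = 1.728 · e^0.128000
= 1.728 × 1.136553 = €1.964 per pound

€1.964 per pound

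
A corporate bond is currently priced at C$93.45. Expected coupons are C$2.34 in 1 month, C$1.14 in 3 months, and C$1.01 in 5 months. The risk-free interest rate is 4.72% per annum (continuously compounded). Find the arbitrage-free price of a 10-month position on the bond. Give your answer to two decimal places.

PV(coupons) I = 2.34·e^(−0.0472·1/12) + 1.14·e^(−0.0472·3/12) + 1.01·e^(−0.0472·5/12)
I = 2.3308 + 1.1266 + 0.9903 = 4.4477
F = (S − I)·e^(rT) = (93.45 − 4.4477) · e^(0.0472·10/12)
= 89.0023 · e^0.039333 = 89.0023 × 1.040117 = C$92.57

C$92.57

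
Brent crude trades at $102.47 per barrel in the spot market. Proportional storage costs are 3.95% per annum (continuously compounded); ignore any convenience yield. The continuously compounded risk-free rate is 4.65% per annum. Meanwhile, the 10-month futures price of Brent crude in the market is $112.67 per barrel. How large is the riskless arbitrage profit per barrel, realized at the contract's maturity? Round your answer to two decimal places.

Fair futures: F* = S·e^(carry·T), with carry = (r + u) = 0.0465 + 0.0395 = 0.0860
F* = 102.47 · e^(0.0860 × 10/12) = 102.47 · e^0.071667 = 102.47 × 1.074298 = $110.0833
Market $112.67 > fair $110.0833: forward overpriced → cash-and-carry (buy spot, short the forward).
At maturity, profit = |F_mkt − F*| = |112.67 − 110.0833| = $2.59 per barrel

$2.59 per barrel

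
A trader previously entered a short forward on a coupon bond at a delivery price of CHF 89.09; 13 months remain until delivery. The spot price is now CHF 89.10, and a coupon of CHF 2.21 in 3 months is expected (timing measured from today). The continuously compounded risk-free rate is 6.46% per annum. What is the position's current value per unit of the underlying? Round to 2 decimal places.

PV(remaining coupons) I = 2.21·e^(−0.0646·3/12) = 2.1746
Current forward F = (S − I)·e^(rT) = (89.10 − 2.1746)·e^(0.0646·13/12) = 86.9254 × 1.072490 = 93.2266
Value (long) = (F − K)·e^(−rT) = (93.2266 − 89.09) × 0.932409 = 3.8570
Short position value = −(long value) = -CHF 3.86

-CHF 3.86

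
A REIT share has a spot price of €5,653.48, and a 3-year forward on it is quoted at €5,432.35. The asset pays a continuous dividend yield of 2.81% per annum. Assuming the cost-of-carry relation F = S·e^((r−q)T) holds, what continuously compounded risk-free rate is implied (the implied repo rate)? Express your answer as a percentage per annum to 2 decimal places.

1.48%

From F = S·e^((r−q)T): (r − q) = ln(F/S)/T
ln(5432.35/5653.48) = ln(0.960886) = -0.039900
(r − q) = -0.039900 / (3) = -0.013300
r = ln(F/S)/T + q = -0.013300 + 0.0281 = 0.014800
r = 1.48%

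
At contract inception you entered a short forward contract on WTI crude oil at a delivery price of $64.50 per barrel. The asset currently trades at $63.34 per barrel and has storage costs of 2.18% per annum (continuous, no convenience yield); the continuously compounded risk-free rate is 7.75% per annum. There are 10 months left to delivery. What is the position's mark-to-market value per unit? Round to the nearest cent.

-$4.04 per barrel

Current fair forward for the remaining 10 months: F = S·e^((r + u)·T), (r + u) = 0.0775 + 0.0218 = 0.0993
F = 63.34 · e^(0.0993 × 10/12) = 63.34 × 1.086270 = 68.8043
Value of long forward = (F − K)·e^(−rT) = (68.8043 − 64.50) · e^(−0.0775·10/12)
= 4.3043 × 0.937458 = 4.04
Short position value = −(long value) = -$4.04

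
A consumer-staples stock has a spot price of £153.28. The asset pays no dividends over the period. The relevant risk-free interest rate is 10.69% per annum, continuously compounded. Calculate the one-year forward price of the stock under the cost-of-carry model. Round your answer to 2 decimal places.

F = S·e^(rT) = 153.28 · e^(0.1069 × 12/12)
= 153.28 · e^0.106900 = 153.28 × 1.112823
F = £170.57

£170.57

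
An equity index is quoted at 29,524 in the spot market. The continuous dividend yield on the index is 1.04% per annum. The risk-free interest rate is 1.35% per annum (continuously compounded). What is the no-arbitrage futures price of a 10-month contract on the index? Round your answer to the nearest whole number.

29,600

F = S·e^((r − q)T) = 29524 · e^((0.0135 − 0.0104) × 10/12)
= 29524 · e^0.002583 = 29524 × 1.002586
F = 29,600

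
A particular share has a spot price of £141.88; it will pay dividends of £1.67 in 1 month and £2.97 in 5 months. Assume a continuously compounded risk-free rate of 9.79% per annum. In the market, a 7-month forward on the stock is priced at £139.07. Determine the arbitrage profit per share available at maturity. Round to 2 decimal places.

PV(dividends) I = 1.67·e^(−0.0979·1/12) + 2.97·e^(−0.0979·5/12) = 4.5077
Fair forward F* = (S − I)·e^(rT) = (141.88 − 4.5077)·e^0.057108 = 137.3723 × 1.058770 = 145.4457
Market £139.07 < fair 145.4457: forward underpriced → reverse cash-and-carry (short the stock, invest proceeds at r, pay the dividends, go long the forward).
Profit at T = |F_mkt − F*| = |139.07 − 145.4457| = £6.38 per share

£6.38 per share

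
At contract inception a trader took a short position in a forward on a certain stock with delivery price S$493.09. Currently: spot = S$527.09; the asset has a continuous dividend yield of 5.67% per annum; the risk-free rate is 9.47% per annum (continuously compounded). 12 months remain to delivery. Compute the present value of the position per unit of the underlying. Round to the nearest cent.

Current fair forward for the remaining 12 months: F = S·e^((r − q)·T), (r − q) = 0.0947 − 0.0567 = 0.0380
F = 527.09 · e^(0.0380 × 12/12) = 527.09 × 1.038731 = 547.5047
Value of long forward = (F − K)·e^(−rT) = (547.5047 − 493.09) · e^(−0.0947·12/12)
= 54.4147 × 0.909646 = 49.50
Short position value = −(long value) = -S$49.50

-S$49.50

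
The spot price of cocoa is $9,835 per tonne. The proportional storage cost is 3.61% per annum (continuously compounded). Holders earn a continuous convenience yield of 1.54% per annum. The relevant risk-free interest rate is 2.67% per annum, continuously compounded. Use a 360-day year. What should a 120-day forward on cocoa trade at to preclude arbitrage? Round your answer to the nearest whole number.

$9,992 per tonne

Net carry = r + u − y = 0.0267 + 0.0361 − 0.0154 = 0.0474
F = S·e^((r+u−y)T) = 9835 · e^(0.0474 × 120/360) = 9835 · e^0.015800
= 9835 × 1.015925 = $9,992 per tonne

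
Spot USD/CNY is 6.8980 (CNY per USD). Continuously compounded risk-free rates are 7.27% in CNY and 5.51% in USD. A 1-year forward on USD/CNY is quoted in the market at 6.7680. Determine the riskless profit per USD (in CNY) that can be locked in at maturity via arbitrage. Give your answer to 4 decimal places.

0.2525 per USD (in CNY)

Fair forward: F* = S·e^(carry·T), with carry = (r_CNY − r_USD) = 0.0727 − 0.0551 = 0.0176
F* = 6.8980 · e^(0.0176 × 1) = 6.8980 · e^0.017600 = 6.8980 × 1.017756 = 7.0205
Market 6.7680 < fair 7.0205: forward underpriced → reverse cash-and-carry (short spot, go long the forward).
At maturity, profit = |F_mkt − F*| = |6.7680 − 7.0205| = 0.2525 per USD (in CNY)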